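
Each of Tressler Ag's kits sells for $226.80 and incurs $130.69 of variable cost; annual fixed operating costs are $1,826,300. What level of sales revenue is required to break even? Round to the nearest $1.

$4,309,696

Contribution margin per unit = $226.80 − $130.69 = $96.11, a CM ratio of $96.11 ÷ $226.80 = 0.4238.
Break-even revenue = fixed costs × price ÷ CM = $1,826,300 × $226.80 ÷ $96.11 = $4,309,696.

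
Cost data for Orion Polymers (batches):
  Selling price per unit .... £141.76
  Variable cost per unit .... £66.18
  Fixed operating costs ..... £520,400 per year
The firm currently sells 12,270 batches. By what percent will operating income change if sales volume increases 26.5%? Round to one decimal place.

Contribution at this volume is 12,270 × £75.58 = £927,366.60.
Subtracting fixed costs: EBIT = £927,366.60 − £520,400 = £406,966.60.
Degree of operating leverage = £927,366.60 / £406,966.60 = 2.2787.
%ΔEBIT = DOL × %ΔSales = 2.2787 × +26.5% = +60.4%.

+60.4%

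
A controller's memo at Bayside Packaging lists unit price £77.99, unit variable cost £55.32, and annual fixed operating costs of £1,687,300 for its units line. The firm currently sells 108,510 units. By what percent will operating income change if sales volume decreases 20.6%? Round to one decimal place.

-65.6%

Contribution at this volume is 108,510 × £22.67 = £2,459,921.70.
Operating income = contribution − fixed costs = £2,459,921.70 − £1,687,300 = £772,621.70.
Degree of operating leverage = £2,459,921.70 / £772,621.70 = 3.1839.
%ΔEBIT = DOL × %ΔSales = 3.1839 × -20.6% = -65.6%.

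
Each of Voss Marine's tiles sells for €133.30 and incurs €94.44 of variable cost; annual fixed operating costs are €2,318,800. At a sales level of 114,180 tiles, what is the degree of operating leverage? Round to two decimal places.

2.09

Total contribution margin = 114,180 × €38.86 = €4,437,034.80.
Operating income = contribution − fixed costs = €4,437,034.80 − €2,318,800 = €2,118,234.80.
DOL = contribution ÷ EBIT = €4,437,034.80 ÷ €2,118,234.80 = 2.0947.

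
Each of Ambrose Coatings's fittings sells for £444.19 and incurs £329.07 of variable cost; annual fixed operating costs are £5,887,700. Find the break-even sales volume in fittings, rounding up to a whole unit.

51,145 fittings

Each unit contributes £444.19 − £329.07 = £115.12.
Break-even Q = £5,887,700 / £115.12 = 51,144.02 → 51,145 fittings.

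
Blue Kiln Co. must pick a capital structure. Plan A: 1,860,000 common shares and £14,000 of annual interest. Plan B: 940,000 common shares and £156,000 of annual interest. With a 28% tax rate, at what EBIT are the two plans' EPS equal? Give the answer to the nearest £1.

£301,087

At indifference, (EBIT − 14,000)(1 − t)/1,860,000 = (EBIT − 156,000)(1 − t)/940,000.
Cancelling (1 − t) and cross-multiplying: 940,000·(EBIT − 14,000) = 1,860,000·(EBIT − 156,000).
Solving, EBIT = (156,000·1,860,000 − 14,000·940,000) / (1,860,000 − 940,000) = 277,000,000,000 / 920,000 = 301,086.96.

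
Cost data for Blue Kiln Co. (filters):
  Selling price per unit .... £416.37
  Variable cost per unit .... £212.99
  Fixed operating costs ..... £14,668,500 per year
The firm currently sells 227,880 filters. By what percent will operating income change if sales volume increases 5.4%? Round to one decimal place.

Total contribution margin = 227,880 × £203.38 = £46,346,234.40.
Subtracting fixed costs: EBIT = £46,346,234.40 − £14,668,500 = £31,677,734.40.
Degree of operating leverage = £46,346,234.40 / £31,677,734.40 = 1.4631.
So EBIT moves 1.4631 × (+5.4%) = +7.9%.

+7.9%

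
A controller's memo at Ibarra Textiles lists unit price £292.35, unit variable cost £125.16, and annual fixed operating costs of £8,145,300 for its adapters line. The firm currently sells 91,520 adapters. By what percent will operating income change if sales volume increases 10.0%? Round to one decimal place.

+21.4%

Total contribution margin = 91,520 × £167.19 = £15,301,228.80.
Operating income = contribution − fixed costs = £15,301,228.80 − £8,145,300 = £7,155,928.80.
Degree of operating leverage = £15,301,228.80 / £7,155,928.80 = 2.1383.
Operating income changes by 2.1383 × +10.0% = +21.4%.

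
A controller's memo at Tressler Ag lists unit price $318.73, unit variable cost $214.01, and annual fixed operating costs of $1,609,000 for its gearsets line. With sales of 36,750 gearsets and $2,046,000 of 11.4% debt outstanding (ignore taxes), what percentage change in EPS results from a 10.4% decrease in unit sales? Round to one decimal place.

-19.9%

Total contribution margin = 36,750 × $104.72 = $3,848,460.00.
Operating income = contribution − fixed costs = $3,848,460.00 − $1,609,000 = $2,239,460.00.
Interest = $233,244.00, so EBIT − I = $2,006,216.00.
Degree of combined leverage = contribution ÷ (EBIT − I) = $3,848,460.00 ÷ $2,006,216.00 = 1.9183.
EPS therefore changes by 1.9183 × (-10.4%) = -19.9%.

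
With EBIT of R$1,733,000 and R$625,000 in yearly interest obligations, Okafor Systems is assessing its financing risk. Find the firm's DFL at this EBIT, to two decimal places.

Annual interest charges come to R$625,000.00.
Degree of financial leverage = EBIT / (EBIT − interest) = R$1,733,000 / R$1,108,000.00 = 1.5641.

1.56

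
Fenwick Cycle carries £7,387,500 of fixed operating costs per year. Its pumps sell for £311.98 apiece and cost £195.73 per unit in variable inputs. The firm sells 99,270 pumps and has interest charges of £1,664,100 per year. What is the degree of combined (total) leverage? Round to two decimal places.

4.64

Contribution at this volume is 99,270 × £116.25 = £11,540,137.50.
EBIT = £11,540,137.50 − £7,387,500 = £4,152,637.50. Interest = £1,664,100.00.
DOL = £11,540,137.50 ÷ £4,152,637.50 = 2.7790; DFL = £4,152,637.50 ÷ £2,488,537.50 = 1.6687.
Combined leverage = 2.7790 × 1.6687 = 4.6373.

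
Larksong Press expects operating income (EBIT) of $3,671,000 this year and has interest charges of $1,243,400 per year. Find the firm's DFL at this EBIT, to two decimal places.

Interest = $1,243,400.00.
Degree of financial leverage = EBIT / (EBIT − interest) = $3,671,000 / $2,427,600.00 = 1.5122.

1.51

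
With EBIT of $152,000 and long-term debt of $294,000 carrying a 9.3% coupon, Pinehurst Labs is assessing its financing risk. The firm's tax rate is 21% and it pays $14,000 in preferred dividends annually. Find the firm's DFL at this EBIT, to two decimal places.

1.42

Interest = $27,342.00.
Preferred dividends grossed up pre-tax: $14,000 / (1 − 0.21) = $17,721.52.
DFL = EBIT ÷ [EBIT − I − D_p/(1−t)] = $152,000 ÷ [$152,000 − $27,342.00 − $17,721.52] = $152,000 ÷ $106,936.48 = 1.4214.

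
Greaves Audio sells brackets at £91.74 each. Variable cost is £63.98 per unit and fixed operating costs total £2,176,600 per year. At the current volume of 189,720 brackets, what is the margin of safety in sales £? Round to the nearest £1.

£10,211,783

Each unit contributes £91.74 − £63.98 = £27.76. Break-even units = £2,176,600 ÷ £27.76 = 78,407.78; break-even revenue = 78,407.78 × £91.74 = £7,193,129.83.
Current sales = 189,720 × £91.74 = £17,404,912.80.
Margin of safety = £17,404,912.80 − £7,193,129.83 = £10,211,783.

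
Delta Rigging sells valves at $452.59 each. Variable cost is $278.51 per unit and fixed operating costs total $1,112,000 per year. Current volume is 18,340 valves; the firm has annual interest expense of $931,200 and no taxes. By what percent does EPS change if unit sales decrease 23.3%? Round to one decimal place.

Total contribution margin = 18,340 × $174.08 = $3,192,627.20.
Subtracting fixed costs: EBIT = $3,192,627.20 − $1,112,000 = $2,080,627.20.
Interest = $931,200.00, so EBIT − I = $1,149,427.20.
Degree of combined leverage = contribution ÷ (EBIT − I) = $3,192,627.20 ÷ $1,149,427.20 = 2.7776.
EPS therefore changes by 2.7776 × (-23.3%) = -64.7%.

-64.7%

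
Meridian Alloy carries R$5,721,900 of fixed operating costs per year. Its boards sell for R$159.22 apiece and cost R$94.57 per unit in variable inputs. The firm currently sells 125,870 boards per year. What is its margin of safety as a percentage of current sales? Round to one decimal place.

Each unit contributes R$159.22 − R$94.57 = R$64.65. Break-even units = R$5,721,900 ÷ R$64.65 = 88,505.80; break-even revenue = 88,505.80 × R$159.22 = R$14,091,893.55.
Current sales = 125,870 × R$159.22 = R$20,041,021.40.
Margin of safety = (R$20,041,021.40 − R$14,091,893.55) ÷ R$20,041,021.40 = 29.7%.

29.7%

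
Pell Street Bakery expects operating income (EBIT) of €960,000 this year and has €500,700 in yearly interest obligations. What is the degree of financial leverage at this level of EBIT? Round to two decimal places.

2.09

Annual interest charges come to €500,700.00.
Degree of financial leverage = EBIT / (EBIT − interest) = €960,000 / €459,300.00 = 2.0901.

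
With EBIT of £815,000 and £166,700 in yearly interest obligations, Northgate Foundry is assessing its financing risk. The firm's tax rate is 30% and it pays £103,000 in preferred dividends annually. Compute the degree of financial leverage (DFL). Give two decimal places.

Annual interest charges come to £166,700.00.
Pre-tax preferred-dividend burden = £103,000 ÷ (1 − 0.30) = £147,142.86.
DFL = EBIT ÷ [EBIT − I − D_p/(1−t)] = £815,000 ÷ [£815,000 − £166,700.00 − £147,142.86] = £815,000 ÷ £501,157.14 = 1.6262.

1.63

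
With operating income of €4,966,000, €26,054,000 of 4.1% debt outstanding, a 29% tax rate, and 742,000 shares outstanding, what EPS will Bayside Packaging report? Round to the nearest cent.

Pre-tax income = €4,966,000 − €1,068,214.00 = €3,897,786.00.
After tax at 29%: net income = €3,897,786.00 × 0.71 = €2,767,428.06.
Per share: €2,767,428.06 / 742,000 shares = €3.73.

€3.73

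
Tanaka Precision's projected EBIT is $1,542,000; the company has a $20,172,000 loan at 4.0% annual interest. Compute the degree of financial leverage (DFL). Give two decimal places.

Interest = $806,880.00.
DFL = EBIT ÷ (EBIT − I) = $1,542,000 ÷ ($1,542,000 − $806,880.00) = $1,542,000 ÷ $735,120.00 = 2.0976.

2.10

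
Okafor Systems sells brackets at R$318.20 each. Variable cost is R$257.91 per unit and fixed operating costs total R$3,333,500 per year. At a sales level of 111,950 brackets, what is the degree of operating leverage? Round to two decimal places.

Contribution at this volume is 111,950 × R$60.29 = R$6,749,465.50.
Operating income = contribution − fixed costs = R$6,749,465.50 − R$3,333,500 = R$3,415,965.50.
So DOL = total CM / EBIT = R$6,749,465.50 / R$3,415,965.50 = 1.9759.

1.98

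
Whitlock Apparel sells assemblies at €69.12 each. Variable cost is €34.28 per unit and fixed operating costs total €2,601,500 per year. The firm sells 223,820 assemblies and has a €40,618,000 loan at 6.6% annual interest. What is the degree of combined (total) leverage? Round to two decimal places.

Total contribution margin = 223,820 × €34.84 = €7,797,888.80.
Subtracting fixed costs: EBIT = €7,797,888.80 − €2,601,500 = €5,196,388.80. Interest = €2,680,788.00.
DOL = €7,797,888.80 ÷ €5,196,388.80 = 1.5006; DFL = €5,196,388.80 ÷ €2,515,600.80 = 2.0657.
DCL = DOL × DFL = 1.5006 × 2.0657 = 3.0998.

3.10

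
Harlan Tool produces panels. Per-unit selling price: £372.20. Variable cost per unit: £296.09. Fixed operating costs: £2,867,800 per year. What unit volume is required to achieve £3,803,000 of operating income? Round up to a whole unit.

Unit CM = price − variable cost = £372.20 − £296.09 = £76.11.
Units = (FC + target) / CM = (£2,867,800 + £3,803,000) / £76.11 = 87,646.83, so 87,647 panels.

87,647 panels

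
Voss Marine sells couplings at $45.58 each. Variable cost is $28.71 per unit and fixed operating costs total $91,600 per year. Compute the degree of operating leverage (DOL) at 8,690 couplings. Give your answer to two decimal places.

Contribution at this volume is 8,690 × $16.87 = $146,600.30.
EBIT = $146,600.30 − $91,600 = $55,000.30.
DOL = contribution ÷ EBIT = $146,600.30 ÷ $55,000.30 = 2.6654.

2.67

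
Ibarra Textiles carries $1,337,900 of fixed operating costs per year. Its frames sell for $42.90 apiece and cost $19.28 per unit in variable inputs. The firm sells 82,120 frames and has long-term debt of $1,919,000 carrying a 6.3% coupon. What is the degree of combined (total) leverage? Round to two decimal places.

Contribution at this volume is 82,120 × $23.62 = $1,939,674.40.
EBIT = $1,939,674.40 − $1,337,900 = $601,774.40. Interest = $120,897.00, so EBIT − I = $480,877.40.
DCL = contribution ÷ (EBIT − I) = $1,939,674.40 ÷ $480,877.40 = 4.0336.

4.03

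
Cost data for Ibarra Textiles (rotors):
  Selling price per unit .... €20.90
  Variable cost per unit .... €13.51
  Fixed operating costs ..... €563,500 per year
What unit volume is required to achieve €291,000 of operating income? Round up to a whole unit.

Each unit contributes €20.90 − €13.51 = €7.39.
Required volume = (fixed costs + target profit) ÷ CM = (€563,500 + €291,000) ÷ €7.39 = 115,629.23, so 115,630 rotors.

115,630 rotors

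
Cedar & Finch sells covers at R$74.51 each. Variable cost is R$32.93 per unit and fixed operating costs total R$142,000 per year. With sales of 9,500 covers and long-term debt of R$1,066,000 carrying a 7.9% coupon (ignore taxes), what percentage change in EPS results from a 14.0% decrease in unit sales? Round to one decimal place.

Contribution at this volume is 9,500 × R$41.58 = R$395,010.00.
Subtracting fixed costs: EBIT = R$395,010.00 − R$142,000 = R$253,010.00.
After interest of R$84,214.00, pre-tax earnings = R$168,796.00.
Degree of combined leverage = contribution ÷ (EBIT − I) = R$395,010.00 ÷ R$168,796.00 = 2.3402.
EPS therefore changes by 2.3402 × (-14.0%) = -32.8%.

-32.8%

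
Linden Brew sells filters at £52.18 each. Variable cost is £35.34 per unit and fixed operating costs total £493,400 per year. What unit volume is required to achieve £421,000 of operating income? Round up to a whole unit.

Unit CM = price − variable cost = £52.18 − £35.34 = £16.84.
Units = (FC + target) / CM = (£493,400 + £421,000) / £16.84 = 54,299.29, so 54,300 filters.

54,300 filters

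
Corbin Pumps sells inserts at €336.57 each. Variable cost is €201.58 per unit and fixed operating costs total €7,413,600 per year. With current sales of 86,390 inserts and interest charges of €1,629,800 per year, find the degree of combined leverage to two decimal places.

4.45

At 86,390 units, contribution = 86,390 × €134.99 = €11,661,786.10.
Subtracting fixed costs: EBIT = €11,661,786.10 − €7,413,600 = €4,248,186.10. Interest = €1,629,800.00, so EBIT − I = €2,618,386.10.
Degree of total leverage = total CM / (EBIT − interest) = €11,661,786.10 / €2,618,386.10 = 4.4538.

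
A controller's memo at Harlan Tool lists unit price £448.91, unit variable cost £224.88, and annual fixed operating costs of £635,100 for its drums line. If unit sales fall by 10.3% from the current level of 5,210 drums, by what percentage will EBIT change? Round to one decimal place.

-22.6%

Total contribution margin = 5,210 × £224.03 = £1,167,196.30.
EBIT = £1,167,196.30 − £635,100 = £532,096.30.
DOL = contribution ÷ EBIT = £1,167,196.30 ÷ £532,096.30 = 2.1936.
Operating income changes by 2.1936 × -10.3% = -22.6%.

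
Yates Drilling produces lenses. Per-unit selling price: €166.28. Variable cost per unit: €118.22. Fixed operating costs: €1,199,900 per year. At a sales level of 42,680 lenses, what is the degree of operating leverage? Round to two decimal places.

2.41

At 42,680 units, contribution = 42,680 × €48.06 = €2,051,200.80.
Subtracting fixed costs: EBIT = €2,051,200.80 − €1,199,900 = €851,300.80.
Degree of operating leverage = €2,051,200.80 / €851,300.80 = 2.4095.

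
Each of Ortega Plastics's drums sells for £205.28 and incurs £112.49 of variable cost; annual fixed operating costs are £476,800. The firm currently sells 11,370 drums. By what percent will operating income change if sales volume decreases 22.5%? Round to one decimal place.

-41.1%

Total contribution margin = 11,370 × £92.79 = £1,055,022.30.
Subtracting fixed costs: EBIT = £1,055,022.30 − £476,800 = £578,222.30.
Degree of operating leverage = £1,055,022.30 / £578,222.30 = 1.8246.
So EBIT moves 1.8246 × (-22.5%) = -41.1%.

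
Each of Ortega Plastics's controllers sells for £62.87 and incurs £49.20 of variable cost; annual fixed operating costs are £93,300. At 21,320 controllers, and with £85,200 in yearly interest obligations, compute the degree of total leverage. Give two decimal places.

At 21,320 units, contribution = 21,320 × £13.67 = £291,444.40.
Operating income = contribution − fixed costs = £291,444.40 − £93,300 = £198,144.40. Interest = £85,200.00.
DOL = £291,444.40 ÷ £198,144.40 = 1.4709; DFL = £198,144.40 ÷ £112,944.40 = 1.7544.
DCL = DOL × DFL = 1.4709 × 1.7544 = 2.5805.

2.58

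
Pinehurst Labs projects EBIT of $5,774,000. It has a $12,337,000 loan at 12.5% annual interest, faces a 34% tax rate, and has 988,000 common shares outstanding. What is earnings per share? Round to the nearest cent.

Pre-tax income = $5,774,000 − $1,542,125.00 = $4,231,875.00.
Net income = $4,231,875.00 × (1 − 0.34) = $2,793,037.50.
EPS = $2,793,037.50 ÷ 988,000 = $2.83.

$2.83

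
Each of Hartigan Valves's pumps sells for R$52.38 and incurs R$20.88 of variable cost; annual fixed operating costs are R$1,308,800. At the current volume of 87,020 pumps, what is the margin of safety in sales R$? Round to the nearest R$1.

Contribution margin per unit = R$52.38 − R$20.88 = R$31.50. Break-even units = R$1,308,800 ÷ R$31.50 = 41,549.21; break-even revenue = 41,549.21 × R$52.38 = R$2,176,347.43.
Actual sales revenue = 87,020 × R$52.38 = R$4,558,107.60.
Margin of safety = R$4,558,107.60 − R$2,176,347.43 = R$2,381,760.

R$2,381,760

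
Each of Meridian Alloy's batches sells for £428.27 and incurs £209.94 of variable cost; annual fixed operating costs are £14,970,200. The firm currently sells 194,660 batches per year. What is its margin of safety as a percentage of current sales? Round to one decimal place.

64.8%

Contribution margin per unit = £428.27 − £209.94 = £218.33. Break-even units = £14,970,200 ÷ £218.33 = 68,566.85; break-even revenue = 68,566.85 × £428.27 = £29,365,124.14.
Actual sales revenue = 194,660 × £428.27 = £83,367,038.20.
Margin of safety = (£83,367,038.20 − £29,365,124.14) ÷ £83,367,038.20 = 64.8%.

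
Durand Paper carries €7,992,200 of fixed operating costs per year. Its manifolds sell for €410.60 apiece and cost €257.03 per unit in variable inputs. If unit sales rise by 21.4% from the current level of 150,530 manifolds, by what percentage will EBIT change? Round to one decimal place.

Contribution at this volume is 150,530 × €153.57 = €23,116,892.10.
EBIT = €23,116,892.10 − €7,992,200 = €15,124,692.10.
So DOL = total CM / EBIT = €23,116,892.10 / €15,124,692.10 = 1.5284.
%ΔEBIT = DOL × %ΔSales = 1.5284 × +21.4% = +32.7%.

+32.7%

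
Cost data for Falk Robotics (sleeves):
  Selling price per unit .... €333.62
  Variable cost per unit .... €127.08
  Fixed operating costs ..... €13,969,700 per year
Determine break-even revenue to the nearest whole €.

CM per unit = €333.62 − €127.08 = €206.54; CM ratio = €206.54 / €333.62 = 0.6191.
Break-even sales = FC ÷ CM ratio = €13,969,700 × €333.62 / €206.54 = €22,564,982.

€22,564,982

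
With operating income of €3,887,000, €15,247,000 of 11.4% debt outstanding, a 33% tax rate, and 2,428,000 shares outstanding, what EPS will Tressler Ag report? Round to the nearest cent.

€0.59

Pre-tax income = €3,887,000 − €1,738,158.00 = €2,148,842.00.
After tax at 33%: net income = €2,148,842.00 × 0.67 = €1,439,724.14.
Per share: €1,439,724.14 / 2,428,000 shares = €0.59.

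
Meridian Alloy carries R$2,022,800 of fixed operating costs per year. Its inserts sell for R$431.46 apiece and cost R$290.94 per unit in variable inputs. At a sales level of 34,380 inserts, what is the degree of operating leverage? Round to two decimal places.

Contribution at this volume is 34,380 × R$140.52 = R$4,831,077.60.
Operating income = contribution − fixed costs = R$4,831,077.60 − R$2,022,800 = R$2,808,277.60.
So DOL = total CM / EBIT = R$4,831,077.60 / R$2,808,277.60 = 1.7203.

1.72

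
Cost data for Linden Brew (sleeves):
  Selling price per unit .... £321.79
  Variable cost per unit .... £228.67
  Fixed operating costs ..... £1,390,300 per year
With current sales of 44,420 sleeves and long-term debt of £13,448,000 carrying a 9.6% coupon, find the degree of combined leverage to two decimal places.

2.84

Contribution at this volume is 44,420 × £93.12 = £4,136,390.40.
EBIT = £4,136,390.40 − £1,390,300 = £2,746,090.40. Interest = £1,291,008.00, so EBIT − I = £1,455,082.40.
DCL = contribution ÷ (EBIT − I) = £4,136,390.40 ÷ £1,455,082.40 = 2.8427.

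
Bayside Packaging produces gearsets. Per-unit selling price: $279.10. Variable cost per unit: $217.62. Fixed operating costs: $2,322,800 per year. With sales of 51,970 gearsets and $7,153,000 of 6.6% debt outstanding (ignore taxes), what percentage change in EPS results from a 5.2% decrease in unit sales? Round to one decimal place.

-41.5%

Total contribution margin = 51,970 × $61.48 = $3,195,115.60.
EBIT = $3,195,115.60 − $2,322,800 = $872,315.60.
After interest of $472,098.00, pre-tax earnings = $400,217.60.
DCL = total CM / (EBIT − I) = $3,195,115.60 / $400,217.60 = 7.9834.
%ΔEPS = DCL × %ΔSales = 7.9834 × -5.2% = -41.5%.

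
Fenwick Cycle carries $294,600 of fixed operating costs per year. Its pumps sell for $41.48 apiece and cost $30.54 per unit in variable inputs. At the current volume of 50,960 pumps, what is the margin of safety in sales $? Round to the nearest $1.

Unit CM = price − variable cost = $41.48 − $30.54 = $10.94. Break-even units = $294,600 ÷ $10.94 = 26,928.70; break-even revenue = 26,928.70 × $41.48 = $1,117,002.56.
Current sales = 50,960 × $41.48 = $2,113,820.80.
Margin of safety = $2,113,820.80 − $1,117,002.56 = $996,818.

$996,818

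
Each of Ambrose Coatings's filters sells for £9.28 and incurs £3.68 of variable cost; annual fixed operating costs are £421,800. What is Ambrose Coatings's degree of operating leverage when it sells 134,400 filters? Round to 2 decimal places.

Total contribution margin = 134,400 × £5.60 = £752,640.00.
Subtracting fixed costs: EBIT = £752,640.00 − £421,800 = £330,840.00.
Degree of operating leverage = £752,640.00 / £330,840.00 = 2.2749.

2.27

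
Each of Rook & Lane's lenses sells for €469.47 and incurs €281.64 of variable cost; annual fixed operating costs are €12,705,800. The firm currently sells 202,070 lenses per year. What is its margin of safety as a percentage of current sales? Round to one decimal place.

66.5%

Unit CM = price − variable cost = €469.47 − €281.64 = €187.83. Break-even units = €12,705,800 ÷ €187.83 = 67,645.21; break-even revenue = 67,645.21 × €469.47 = €31,757,397.25.
Actual sales revenue = 202,070 × €469.47 = €94,865,802.90.
Margin of safety = (€94,865,802.90 − €31,757,397.25) ÷ €94,865,802.90 = 66.5%.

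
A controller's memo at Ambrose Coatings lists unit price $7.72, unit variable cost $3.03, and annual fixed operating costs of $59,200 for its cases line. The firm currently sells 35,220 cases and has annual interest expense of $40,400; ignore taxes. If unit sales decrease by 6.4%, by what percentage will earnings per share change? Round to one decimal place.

-16.1%

Total contribution margin = 35,220 × $4.69 = $165,181.80.
Subtracting fixed costs: EBIT = $165,181.80 − $59,200 = $105,981.80.
After interest of $40,400.00, pre-tax earnings = $65,581.80.
DCL = total CM / (EBIT − I) = $165,181.80 / $65,581.80 = 2.5187.
%ΔEPS = DCL × %ΔSales = 2.5187 × -6.4% = -16.1%.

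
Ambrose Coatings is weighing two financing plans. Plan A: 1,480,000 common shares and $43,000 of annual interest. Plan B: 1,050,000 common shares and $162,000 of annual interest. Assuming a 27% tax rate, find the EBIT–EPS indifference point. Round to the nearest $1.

$452,581

Set EPS_A = EPS_B: (EBIT − $43,000)(1 − 0.27) ÷ 1,480,000 = (EBIT − $162,000)(1 − 0.27) ÷ 1,050,000.
The (1 − t) factor cancels: (EBIT − 43,000) × 1,050,000 = (EBIT − 162,000) × 1,480,000.
EBIT × (1,480,000 − 1,050,000) = 162,000 × 1,480,000 − 43,000 × 1,050,000 = 194,610,000,000, so EBIT = 194,610,000,000 ÷ 430,000 = 452,581.40.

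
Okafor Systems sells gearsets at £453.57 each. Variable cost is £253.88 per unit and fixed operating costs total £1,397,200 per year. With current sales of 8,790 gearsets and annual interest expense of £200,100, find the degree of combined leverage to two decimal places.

11.11

Contribution at this volume is 8,790 × £199.69 = £1,755,275.10.
EBIT = £1,755,275.10 − £1,397,200 = £358,075.10. Interest = £200,100.00, so EBIT − I = £157,975.10.
Degree of total leverage = total CM / (EBIT − interest) = £1,755,275.10 / £157,975.10 = 11.1111.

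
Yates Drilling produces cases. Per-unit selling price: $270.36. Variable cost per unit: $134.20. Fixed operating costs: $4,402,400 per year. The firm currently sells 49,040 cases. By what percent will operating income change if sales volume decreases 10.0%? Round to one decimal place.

-29.4%

Contribution at this volume is 49,040 × $136.16 = $6,677,286.40.
Operating income = contribution − fixed costs = $6,677,286.40 − $4,402,400 = $2,274,886.40.
Degree of operating leverage = $6,677,286.40 / $2,274,886.40 = 2.9352.
Operating income changes by 2.9352 × -10.0% = -29.4%.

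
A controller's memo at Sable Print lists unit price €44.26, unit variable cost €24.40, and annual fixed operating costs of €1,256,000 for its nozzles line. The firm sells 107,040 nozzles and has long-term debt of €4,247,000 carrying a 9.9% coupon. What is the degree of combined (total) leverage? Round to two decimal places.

4.73

At 107,040 units, contribution = 107,040 × €19.86 = €2,125,814.40.
Subtracting fixed costs: EBIT = €2,125,814.40 − €1,256,000 = €869,814.40. Interest = €420,453.00.
DOL = €2,125,814.40 ÷ €869,814.40 = 2.4440; DFL = €869,814.40 ÷ €449,361.40 = 1.9357.
Combined leverage = 2.4440 × 1.9357 = 4.7309.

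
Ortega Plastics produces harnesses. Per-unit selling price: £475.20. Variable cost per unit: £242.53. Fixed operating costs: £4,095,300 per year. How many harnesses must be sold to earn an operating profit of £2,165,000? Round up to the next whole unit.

26,907 harnesses

Unit CM = price − variable cost = £475.20 − £242.53 = £232.67.
Need Q such that Q × £232.67 − £4,095,300 = £2,165,000, i.e. Q = £6,260,300 / £232.67 = 26,906.35 → 26,907.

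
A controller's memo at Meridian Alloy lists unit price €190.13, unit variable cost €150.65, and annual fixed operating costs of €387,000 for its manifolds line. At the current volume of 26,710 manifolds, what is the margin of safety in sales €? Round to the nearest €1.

Each unit contributes €190.13 − €150.65 = €39.48. Break-even units = €387,000 ÷ €39.48 = 9,802.43; break-even revenue = 9,802.43 × €190.13 = €1,863,736.32.
Actual sales revenue = 26,710 × €190.13 = €5,078,372.30.
Margin of safety = €5,078,372.30 − €1,863,736.32 = €3,214,636.

€3,214,636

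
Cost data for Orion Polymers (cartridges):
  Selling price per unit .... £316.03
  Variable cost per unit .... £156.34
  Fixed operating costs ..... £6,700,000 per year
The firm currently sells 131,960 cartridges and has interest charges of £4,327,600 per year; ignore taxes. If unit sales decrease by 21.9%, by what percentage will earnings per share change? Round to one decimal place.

Total contribution margin = 131,960 × £159.69 = £21,072,692.40.
Operating income = contribution − fixed costs = £21,072,692.40 − £6,700,000 = £14,372,692.40.
After interest of £4,327,600.00, pre-tax earnings = £10,045,092.40.
DCL = total CM / (EBIT − I) = £21,072,692.40 / £10,045,092.40 = 2.0978.
%ΔEPS = DCL × %ΔSales = 2.0978 × -21.9% = -45.9%.

-45.9%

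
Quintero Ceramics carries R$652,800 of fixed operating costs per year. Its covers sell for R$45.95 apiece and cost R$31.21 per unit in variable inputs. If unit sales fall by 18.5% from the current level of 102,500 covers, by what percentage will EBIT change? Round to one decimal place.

-32.6%

At 102,500 units, contribution = 102,500 × R$14.74 = R$1,510,850.00.
Subtracting fixed costs: EBIT = R$1,510,850.00 − R$652,800 = R$858,050.00.
So DOL = total CM / EBIT = R$1,510,850.00 / R$858,050.00 = 1.7608.
%ΔEBIT = DOL × %ΔSales = 1.7608 × -18.5% = -32.6%.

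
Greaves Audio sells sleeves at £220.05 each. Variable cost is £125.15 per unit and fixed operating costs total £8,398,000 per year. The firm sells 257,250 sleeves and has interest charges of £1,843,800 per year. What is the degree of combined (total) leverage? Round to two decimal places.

1.72

At 257,250 units, contribution = 257,250 × £94.90 = £24,413,025.00.
EBIT = £24,413,025.00 − £8,398,000 = £16,015,025.00. Interest = £1,843,800.00.
DOL = £24,413,025.00 ÷ £16,015,025.00 = 1.5244; DFL = £16,015,025.00 ÷ £14,171,225.00 = 1.1301.
Combined leverage = 1.5244 × 1.1301 = 1.7227.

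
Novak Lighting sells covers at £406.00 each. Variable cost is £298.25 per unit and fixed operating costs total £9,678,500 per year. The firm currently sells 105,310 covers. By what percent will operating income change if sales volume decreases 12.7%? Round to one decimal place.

-86.4%

At 105,310 units, contribution = 105,310 × £107.75 = £11,347,152.50.
Operating income = contribution − fixed costs = £11,347,152.50 − £9,678,500 = £1,668,652.50.
So DOL = total CM / EBIT = £11,347,152.50 / £1,668,652.50 = 6.8002.
%ΔEBIT = DOL × %ΔSales = 6.8002 × -12.7% = -86.4%.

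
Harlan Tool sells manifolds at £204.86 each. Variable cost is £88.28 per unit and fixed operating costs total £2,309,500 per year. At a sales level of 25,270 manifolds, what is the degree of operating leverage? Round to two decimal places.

4.63

Contribution at this volume is 25,270 × £116.58 = £2,945,976.60.
EBIT = £2,945,976.60 − £2,309,500 = £636,476.60.
So DOL = total CM / EBIT = £2,945,976.60 / £636,476.60 = 4.6286.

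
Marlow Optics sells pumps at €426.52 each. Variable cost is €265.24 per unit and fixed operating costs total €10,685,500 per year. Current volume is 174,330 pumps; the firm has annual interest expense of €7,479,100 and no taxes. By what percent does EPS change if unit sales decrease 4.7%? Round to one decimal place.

-13.3%

At 174,330 units, contribution = 174,330 × €161.28 = €28,115,942.40.
Subtracting fixed costs: EBIT = €28,115,942.40 − €10,685,500 = €17,430,442.40.
Interest = €7,479,100.00, so EBIT − I = €9,951,342.40.
DCL = total CM / (EBIT − I) = €28,115,942.40 / €9,951,342.40 = 2.8253.
%ΔEPS = DCL × %ΔSales = 2.8253 × -4.7% = -13.3%.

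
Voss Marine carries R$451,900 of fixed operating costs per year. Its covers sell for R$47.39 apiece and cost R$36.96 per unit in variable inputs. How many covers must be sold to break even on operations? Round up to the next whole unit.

Unit CM = price − variable cost = R$47.39 − R$36.96 = R$10.43.
Break-even volume = fixed costs ÷ CM per unit = R$451,900 ÷ R$10.43 = 43,326.94, so 43,327 covers.

43,327 covers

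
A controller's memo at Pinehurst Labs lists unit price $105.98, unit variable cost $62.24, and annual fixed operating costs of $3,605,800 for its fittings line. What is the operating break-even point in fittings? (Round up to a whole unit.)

Contribution margin per unit = $105.98 − $62.24 = $43.74.
Break-even volume = fixed costs ÷ CM per unit = $3,605,800 ÷ $43.74 = 82,437.13, so 82,438 fittings.

82,438 fittings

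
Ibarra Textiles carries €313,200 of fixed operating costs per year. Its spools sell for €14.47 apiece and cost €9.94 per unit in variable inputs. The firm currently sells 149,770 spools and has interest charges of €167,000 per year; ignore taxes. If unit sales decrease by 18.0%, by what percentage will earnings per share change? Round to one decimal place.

-61.6%

Contribution at this volume is 149,770 × €4.53 = €678,458.10.
Subtracting fixed costs: EBIT = €678,458.10 − €313,200 = €365,258.10.
After interest of €167,000.00, pre-tax earnings = €198,258.10.
Degree of combined leverage = contribution ÷ (EBIT − I) = €678,458.10 ÷ €198,258.10 = 3.4221.
EPS therefore changes by 3.4221 × (-18.0%) = -61.6%.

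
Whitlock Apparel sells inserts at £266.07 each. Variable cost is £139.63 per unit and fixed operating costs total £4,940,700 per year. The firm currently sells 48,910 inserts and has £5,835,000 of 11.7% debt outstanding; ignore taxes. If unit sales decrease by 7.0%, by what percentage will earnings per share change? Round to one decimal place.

-77.2%

At 48,910 units, contribution = 48,910 × £126.44 = £6,184,180.40.
EBIT = £6,184,180.40 − £4,940,700 = £1,243,480.40.
After interest of £682,695.00, pre-tax earnings = £560,785.40.
Degree of combined leverage = contribution ÷ (EBIT − I) = £6,184,180.40 ÷ £560,785.40 = 11.0277.
EPS therefore changes by 11.0277 × (-7.0%) = -77.2%.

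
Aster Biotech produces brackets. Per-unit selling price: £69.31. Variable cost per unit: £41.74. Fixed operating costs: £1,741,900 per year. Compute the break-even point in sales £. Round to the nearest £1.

£4,379,075

CM per unit = £69.31 − £41.74 = £27.57; CM ratio = £27.57 / £69.31 = 0.3978.
Break-even revenue = fixed costs × price ÷ CM = £1,741,900 × £69.31 ÷ £27.57 = £4,379,075.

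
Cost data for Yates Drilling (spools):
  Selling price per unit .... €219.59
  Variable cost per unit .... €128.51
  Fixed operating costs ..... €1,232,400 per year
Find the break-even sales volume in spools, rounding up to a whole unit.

13,531 spools

Each unit contributes €219.59 − €128.51 = €91.08.
Break-even volume = fixed costs ÷ CM per unit = €1,232,400 ÷ €91.08 = 13,530.96, so 13,531 spools.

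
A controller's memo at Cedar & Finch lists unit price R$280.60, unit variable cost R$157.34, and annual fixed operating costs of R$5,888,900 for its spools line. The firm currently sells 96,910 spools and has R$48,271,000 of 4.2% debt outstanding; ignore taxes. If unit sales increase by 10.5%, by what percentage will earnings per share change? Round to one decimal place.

+31.1%

At 96,910 units, contribution = 96,910 × R$123.26 = R$11,945,126.60.
Subtracting fixed costs: EBIT = R$11,945,126.60 − R$5,888,900 = R$6,056,226.60.
Interest = R$2,027,382.00, so EBIT − I = R$4,028,844.60.
Degree of combined leverage = contribution ÷ (EBIT − I) = R$11,945,126.60 ÷ R$4,028,844.60 = 2.9649.
EPS therefore changes by 2.9649 × (+10.5%) = +31.1%.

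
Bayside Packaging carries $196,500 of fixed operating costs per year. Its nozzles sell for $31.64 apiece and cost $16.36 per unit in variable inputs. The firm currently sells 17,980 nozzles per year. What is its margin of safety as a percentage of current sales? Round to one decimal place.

28.5%

Contribution margin per unit = $31.64 − $16.36 = $15.28. Break-even units = $196,500 ÷ $15.28 = 12,859.95; break-even revenue = 12,859.95 × $31.64 = $406,888.74.
Actual sales revenue = 17,980 × $31.64 = $568,887.20.
Margin of safety = ($568,887.20 − $406,888.74) ÷ $568,887.20 = 28.5%.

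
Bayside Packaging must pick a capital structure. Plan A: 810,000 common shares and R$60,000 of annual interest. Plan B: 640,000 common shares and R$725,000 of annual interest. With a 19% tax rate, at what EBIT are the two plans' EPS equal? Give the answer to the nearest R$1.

At indifference, (EBIT − 60,000)(1 − t)/810,000 = (EBIT − 725,000)(1 − t)/640,000.
Cancelling (1 − t) and cross-multiplying: 640,000·(EBIT − 60,000) = 810,000·(EBIT − 725,000).
EBIT × (810,000 − 640,000) = 725,000 × 810,000 − 60,000 × 640,000 = 548,850,000,000, so EBIT = 548,850,000,000 ÷ 170,000 = 3,228,529.41.

R$3,228,529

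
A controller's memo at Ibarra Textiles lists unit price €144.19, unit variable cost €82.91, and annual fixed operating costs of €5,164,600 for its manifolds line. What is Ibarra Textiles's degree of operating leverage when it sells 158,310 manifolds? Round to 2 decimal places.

2.14

Contribution at this volume is 158,310 × €61.28 = €9,701,236.80.
EBIT = €9,701,236.80 − €5,164,600 = €4,536,636.80.
DOL = contribution ÷ EBIT = €9,701,236.80 ÷ €4,536,636.80 = 2.1384.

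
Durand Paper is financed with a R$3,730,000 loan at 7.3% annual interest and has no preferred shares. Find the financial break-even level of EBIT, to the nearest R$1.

R$272,290

Annual interest = 7.3% × R$3,730,000 = R$272,290.00.
Without preferred stock the financial break-even is simply EBIT = interest = R$272,290.00.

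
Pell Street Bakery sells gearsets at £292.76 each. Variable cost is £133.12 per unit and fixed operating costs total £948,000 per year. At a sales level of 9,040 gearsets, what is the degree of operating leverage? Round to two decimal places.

2.91

Total contribution margin = 9,040 × £159.64 = £1,443,145.60.
Operating income = contribution − fixed costs = £1,443,145.60 − £948,000 = £495,145.60.
So DOL = total CM / EBIT = £1,443,145.60 / £495,145.60 = 2.9146.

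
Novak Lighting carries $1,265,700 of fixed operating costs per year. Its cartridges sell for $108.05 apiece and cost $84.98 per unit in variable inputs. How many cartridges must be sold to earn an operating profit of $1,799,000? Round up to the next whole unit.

132,844 cartridges

Unit CM = price − variable cost = $108.05 − $84.98 = $23.07.
Units = (FC + target) / CM = ($1,265,700 + $1,799,000) / $23.07 = 132,843.52, so 132,844 cartridges.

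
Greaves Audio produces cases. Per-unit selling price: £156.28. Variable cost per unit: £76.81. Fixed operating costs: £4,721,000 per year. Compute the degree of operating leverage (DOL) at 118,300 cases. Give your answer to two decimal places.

Contribution at this volume is 118,300 × £79.47 = £9,401,301.00.
Subtracting fixed costs: EBIT = £9,401,301.00 − £4,721,000 = £4,680,301.00.
So DOL = total CM / EBIT = £9,401,301.00 / £4,680,301.00 = 2.0087.

2.01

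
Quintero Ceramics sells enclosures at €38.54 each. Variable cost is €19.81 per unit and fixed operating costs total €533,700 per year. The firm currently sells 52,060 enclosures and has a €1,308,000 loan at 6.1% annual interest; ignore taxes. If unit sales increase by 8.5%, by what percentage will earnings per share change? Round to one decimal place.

At 52,060 units, contribution = 52,060 × €18.73 = €975,083.80.
EBIT = €975,083.80 − €533,700 = €441,383.80.
After interest of €79,788.00, pre-tax earnings = €361,595.80.
DCL = total CM / (EBIT − I) = €975,083.80 / €361,595.80 = 2.6966.
%ΔEPS = DCL × %ΔSales = 2.6966 × +8.5% = +22.9%.

+22.9%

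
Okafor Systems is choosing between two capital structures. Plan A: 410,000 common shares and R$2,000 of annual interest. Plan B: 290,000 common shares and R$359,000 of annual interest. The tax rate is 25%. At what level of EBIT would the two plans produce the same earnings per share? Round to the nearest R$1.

Set EPS_A = EPS_B: (EBIT − R$2,000)(1 − 0.25) ÷ 410,000 = (EBIT − R$359,000)(1 − 0.25) ÷ 290,000.
The (1 − t) factor cancels: (EBIT − 2,000) × 290,000 = (EBIT − 359,000) × 410,000.
Solving, EBIT = (359,000·410,000 − 2,000·290,000) / (410,000 − 290,000) = 146,610,000,000 / 120,000 = 1,221,750.00.

R$1,221,750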